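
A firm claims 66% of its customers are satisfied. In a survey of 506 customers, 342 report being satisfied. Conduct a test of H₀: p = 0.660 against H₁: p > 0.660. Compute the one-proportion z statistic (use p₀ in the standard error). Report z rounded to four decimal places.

z = 0.7545

p̂ = 342/506 ≈ 0.675889.
Standard error under H₀: √(0.66×0.34/506) = 0.021059.
z = (0.675889 − 0.66)/0.021059 = 0.015889/0.021059 = 0.7545.
p-value = P(Z > 0.755) ≈ 0.2253.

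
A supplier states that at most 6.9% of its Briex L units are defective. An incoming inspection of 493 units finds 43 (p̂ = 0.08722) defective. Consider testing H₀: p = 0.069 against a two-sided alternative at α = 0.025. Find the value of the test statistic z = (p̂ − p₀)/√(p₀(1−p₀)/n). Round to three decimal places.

z = 1.596

p̂ = 43/493 ≈ 0.087221.
SE = √(p₀(1−p₀)/n) = √(0.064239/493) = 0.011415.
z = (0.087221 − 0.069)/0.011415 = 0.018221/0.011415 = 1.596.
Two-sided p-value ≈ 2·Φ(−1.596) = 0.1104. With α = 0.025, fail to reject H₀.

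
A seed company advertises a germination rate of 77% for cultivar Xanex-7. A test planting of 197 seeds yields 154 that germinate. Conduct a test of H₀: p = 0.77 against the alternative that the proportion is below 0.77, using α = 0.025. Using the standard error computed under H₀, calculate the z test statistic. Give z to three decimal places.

z = 0.391

p̂ = 154/197 ≈ 0.78173.
Under H₀, SE = √(0.77·0.23/197) = √(0.000898985) = 0.02998.
z = (0.78173 − 0.77)/0.02998 = 0.01173/0.02998 = 0.391.
p-value = P(Z < 0.391) ≈ 0.6521, so at α = 0.025 we fail to reject H₀.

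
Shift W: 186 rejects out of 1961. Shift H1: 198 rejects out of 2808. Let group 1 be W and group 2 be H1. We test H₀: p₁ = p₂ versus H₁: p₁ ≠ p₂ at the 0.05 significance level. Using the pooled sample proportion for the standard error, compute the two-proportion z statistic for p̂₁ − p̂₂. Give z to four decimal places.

z = 3.0392

p̂₁ = 186/1961 = 0.09484957, p̂₂ = 198/2808 = 0.07051282.
Pooled p̂ = (186+198)/(1961+2808) = 384/4769 = 0.08052003.
SE = √(0.0740366 × 0.000866069) = 0.00800755.
z = (0.09484957 − 0.07051282)/0.00800755 = 0.02433675/0.00800755 = 3.0392.
p-value = 2·P(Z > 3.039) ≈ 0.0024. With α = 0.05, reject H₀.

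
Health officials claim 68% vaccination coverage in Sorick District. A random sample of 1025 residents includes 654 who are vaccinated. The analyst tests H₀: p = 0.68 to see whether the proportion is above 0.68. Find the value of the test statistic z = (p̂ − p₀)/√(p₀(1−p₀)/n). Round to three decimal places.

p̂ = 654/1025 = 0.63805.
Under H₀, SE = √(0.68·0.32/1025) = √(0.000212293) = 0.01457.
z = (0.63805 − 0.68)/0.01457 = -0.04195/0.01457 = -2.879.

z = -2.879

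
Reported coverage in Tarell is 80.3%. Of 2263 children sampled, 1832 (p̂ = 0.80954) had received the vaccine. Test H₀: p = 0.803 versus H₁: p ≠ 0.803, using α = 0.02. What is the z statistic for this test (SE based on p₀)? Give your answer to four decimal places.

p̂ = 1832/2263 = 0.809545.
Under H₀, SE = √(0.803·0.197/2263) = √(6.99032e-05) = 0.008361.
z = (0.809545 − 0.803)/0.008361 = 0.006545/0.008361 = 0.7828.
p-value = 2·P(Z > 0.783) ≈ 0.4337. With α = 0.02, fail to reject H₀.

z = 0.7828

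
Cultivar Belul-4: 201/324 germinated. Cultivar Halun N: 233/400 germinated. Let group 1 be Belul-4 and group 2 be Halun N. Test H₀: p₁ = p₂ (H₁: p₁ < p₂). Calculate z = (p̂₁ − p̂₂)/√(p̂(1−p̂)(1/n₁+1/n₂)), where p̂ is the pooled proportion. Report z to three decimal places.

p̂₁ = 201/324 = 0.62037, p̂₂ = 233/400 = 0.58250.
Pooled p̂ = (201+233)/(324+400) = 434/724 = 0.59945.
SE = √(0.24011 × 0.00558642) = 0.03662.
z = (0.62037 − 0.58250)/0.03662 = 0.03787/0.03662 = 1.034.
p-value = P(Z < 1.034) ≈ 0.8494.

z = 1.034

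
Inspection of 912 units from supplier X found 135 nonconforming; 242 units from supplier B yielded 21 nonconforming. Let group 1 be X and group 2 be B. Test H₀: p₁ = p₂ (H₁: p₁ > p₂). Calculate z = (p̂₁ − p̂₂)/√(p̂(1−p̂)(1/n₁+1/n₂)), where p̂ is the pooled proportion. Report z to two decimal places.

p̂₁ = 135/912 ≈ 0.1480, p̂₂ = 21/242 ≈ 0.0868.
Pooled p̂ = (135+21)/(912+242) = 156/1154 = 0.1352.
SE = √(p̂(1−p̂)(1/n₁+1/n₂)) = √(0.1352·0.8648·0.00522872) = √(0.000611279) = 0.0247.
z = (0.1480 − 0.0868)/0.0247 = 0.0612/0.0247 = 2.48.

z = 2.48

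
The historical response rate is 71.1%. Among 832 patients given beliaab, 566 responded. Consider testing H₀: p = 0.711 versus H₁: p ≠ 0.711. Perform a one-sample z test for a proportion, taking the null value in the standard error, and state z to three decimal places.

p̂ = 566/832 ≈ 0.68029.
Under H₀, SE = √(0.711·0.289/832) = √(0.00024697) = 0.01572.
z = (0.68029 − 0.711)/0.01572 = -0.03071/0.01572 = -1.954.

z = -1.954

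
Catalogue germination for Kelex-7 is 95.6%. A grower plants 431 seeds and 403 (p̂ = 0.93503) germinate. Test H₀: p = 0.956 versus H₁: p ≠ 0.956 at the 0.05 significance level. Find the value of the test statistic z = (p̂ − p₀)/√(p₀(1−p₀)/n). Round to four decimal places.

p̂ = 403/431 ≈ 0.935035.
Under H₀, SE = √(0.956·0.044/431) = √(9.75963e-05) = 0.009879.
z = (0.935035 − 0.956)/0.009879 = -0.020965/0.009879 = -2.1222.
Two-sided p-value ≈ 2·Φ(−2.122) = 0.0338; since p < α = 0.05, reject H₀.

z = -2.1222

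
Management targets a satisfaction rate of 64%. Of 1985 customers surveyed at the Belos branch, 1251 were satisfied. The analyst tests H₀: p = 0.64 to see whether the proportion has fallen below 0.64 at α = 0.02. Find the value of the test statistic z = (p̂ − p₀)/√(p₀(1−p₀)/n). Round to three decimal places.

z = -0.907

p̂ = 1251/1985 ≈ 0.63023.
Standard error under H₀: √(0.64×0.36/1985) = 0.01077.
z = (0.63023 − 0.64)/0.01077 = -0.00977/0.01077 = -0.907.
p-value = P(Z < -0.907) ≈ 0.1822. With α = 0.02, fail to reject H₀.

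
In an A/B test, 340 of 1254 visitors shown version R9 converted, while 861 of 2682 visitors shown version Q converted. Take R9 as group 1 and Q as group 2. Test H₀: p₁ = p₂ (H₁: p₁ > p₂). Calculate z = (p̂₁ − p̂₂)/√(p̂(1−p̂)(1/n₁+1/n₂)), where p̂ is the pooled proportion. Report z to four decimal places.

p̂₁ = 340/1254 ≈ 0.2711324, p̂₂ = 861/2682 ≈ 0.3210291.
Pooled p̂ = (340+861)/(1254+2682) = 1201/3936 = 0.3051321.
SE = √(0.212027 × 0.0011703) = 0.0157523.
z = (0.2711324 − 0.3210291)/0.0157523 = -0.0498967/0.0157523 = -3.1676.

z = -3.1676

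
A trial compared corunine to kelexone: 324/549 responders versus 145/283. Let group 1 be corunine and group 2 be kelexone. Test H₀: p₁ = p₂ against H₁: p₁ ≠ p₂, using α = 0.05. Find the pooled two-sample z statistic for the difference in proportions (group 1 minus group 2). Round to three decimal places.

z = 2.144

p̂₁ = 324/549 ≈ 0.59016, p̂₂ = 145/283 ≈ 0.51237.
Pooled p̂ = (324+145)/(549+283) = 469/832 = 0.56370.
SE = √(p̂(1−p̂)(1/n₁+1/n₂)) = √(0.56370·0.43630·0.00535506) = √(0.00131704) = 0.03629.
z = (0.59016 − 0.51237)/0.03629 = 0.07779/0.03629 = 2.144.
p-value = 2·P(Z > 2.144) ≈ 0.0321. With α = 0.05, reject H₀.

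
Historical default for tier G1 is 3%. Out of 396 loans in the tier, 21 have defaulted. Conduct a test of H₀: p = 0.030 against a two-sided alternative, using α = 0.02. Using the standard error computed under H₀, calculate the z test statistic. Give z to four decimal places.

z = 2.6866

p̂ = 21/396 ≈ 0.0530303.
Under H₀, SE = √(0.03·0.97/396) = √(7.34848e-05) = 0.0085723.
z = (0.0530303 − 0.03)/0.0085723 = 0.0230303/0.0085723 = 2.6866.
Two-sided p-value ≈ 2·Φ(−2.687) = 0.0072, so at α = 0.02 we reject H₀.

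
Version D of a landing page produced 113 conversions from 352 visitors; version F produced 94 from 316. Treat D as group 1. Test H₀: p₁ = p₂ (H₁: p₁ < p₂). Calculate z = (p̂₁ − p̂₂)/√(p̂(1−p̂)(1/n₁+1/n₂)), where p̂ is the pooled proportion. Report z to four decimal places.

p̂₁ = 113/352 ≈ 0.321023, p̂₂ = 94/316 ≈ 0.297468.
Pooled p̂ = (113+94)/(352+316) = 207/668 = 0.309880.
SE = √(0.213854 × 0.00600547) = 0.035837.
z = (0.321023 − 0.297468)/0.035837 = 0.023555/0.035837 = 0.6573.

z = 0.6573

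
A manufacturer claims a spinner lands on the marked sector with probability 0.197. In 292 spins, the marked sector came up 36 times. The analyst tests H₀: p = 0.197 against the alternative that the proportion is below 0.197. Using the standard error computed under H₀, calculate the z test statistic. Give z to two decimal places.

p̂ = 36/292 ≈ 0.12329.
Standard error under H₀: √(0.197×0.803/292) = 0.02328.
z = (0.12329 − 0.197)/0.02328 = -0.07371/0.02328 = -3.17.
p-value = P(Z < -3.167) ≈ 0.0008.

z = -3.17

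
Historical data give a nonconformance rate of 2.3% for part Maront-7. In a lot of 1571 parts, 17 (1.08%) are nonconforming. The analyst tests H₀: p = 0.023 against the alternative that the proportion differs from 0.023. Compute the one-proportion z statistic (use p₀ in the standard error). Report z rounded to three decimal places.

z = -3.220

p̂ = 17/1571 ≈ 0.010821.
Under H₀, SE = √(0.023·0.977/1571) = √(1.43036e-05) = 0.003782.
z = (0.010821 − 0.023)/0.003782 = -0.012179/0.003782 = -3.220.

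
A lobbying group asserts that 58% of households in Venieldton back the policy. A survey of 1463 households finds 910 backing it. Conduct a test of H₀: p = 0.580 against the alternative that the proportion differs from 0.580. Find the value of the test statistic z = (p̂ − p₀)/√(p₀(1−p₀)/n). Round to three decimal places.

p̂ = 910/1463 = 0.622010.
SE = √(p₀(1−p₀)/n) = √(0.2436/1463) = 0.012904.
z = (0.622010 − 0.58)/0.012904 = 0.042010/0.012904 = 3.256.
p-value = 2·P(Z > 3.256) ≈ 0.0011.

z = 3.256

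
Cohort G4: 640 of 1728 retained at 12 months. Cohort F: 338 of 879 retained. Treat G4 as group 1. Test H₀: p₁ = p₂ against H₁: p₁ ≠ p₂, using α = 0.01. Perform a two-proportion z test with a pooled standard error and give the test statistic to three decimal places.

p̂₁ = 640/1728 ≈ 0.37037, p̂₂ = 338/879 ≈ 0.38453.
Pooled p̂ = (640+338)/(1728+879) = 978/2607 = 0.37514.
SE = √(p̂(1−p̂)(1/n₁+1/n₂)) = √(0.37514·0.62486·0.00171636) = √(0.000402334) = 0.02006.
z = (0.37037 − 0.38453)/0.02006 = -0.01416/0.02006 = -0.706.
p-value = 2·P(Z > 0.706) ≈ 0.4803, so at α = 0.01 we fail to reject H₀.

z = -0.706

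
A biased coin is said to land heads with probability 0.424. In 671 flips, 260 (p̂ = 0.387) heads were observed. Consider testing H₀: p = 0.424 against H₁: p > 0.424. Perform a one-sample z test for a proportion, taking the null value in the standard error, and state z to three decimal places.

p̂ = 260/671 ≈ 0.38748.
Standard error under H₀: √(0.424×0.576/671) = 0.01908.
z = (0.38748 − 0.424)/0.01908 = -0.03652/0.01908 = -1.914.
p-value = P(Z > -1.914) ≈ 0.9722.

z = -1.914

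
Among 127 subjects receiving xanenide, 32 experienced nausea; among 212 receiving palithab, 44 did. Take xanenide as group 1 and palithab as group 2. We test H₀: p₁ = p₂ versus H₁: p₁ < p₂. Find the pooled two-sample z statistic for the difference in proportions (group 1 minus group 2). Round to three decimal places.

p̂₁ = 32/127 = 0.25197, p̂₂ = 44/212 = 0.20755.
Pooled p̂ = (32+44)/(127+212) = 76/339 = 0.22419.
SE = √(p̂(1−p̂)(1/n₁+1/n₂)) = √(0.22419·0.77581·0.012591) = √(0.00218993) = 0.04680.
z = (0.25197 − 0.20755)/0.04680 = 0.04442/0.04680 = 0.949.
p-value = P(Z < 0.949) ≈ 0.8288.

z = 0.949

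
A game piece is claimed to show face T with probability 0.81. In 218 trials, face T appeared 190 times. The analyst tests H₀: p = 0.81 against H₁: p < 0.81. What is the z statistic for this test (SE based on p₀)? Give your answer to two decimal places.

p̂ = 190/218 ≈ 0.8716.
Standard error under H₀: √(0.81×0.19/218) = 0.0266.
z = (0.8716 − 0.81)/0.0266 = 0.0616/0.0266 = 2.32.
p-value = P(Z < 2.317) ≈ 0.9897.

z = 2.32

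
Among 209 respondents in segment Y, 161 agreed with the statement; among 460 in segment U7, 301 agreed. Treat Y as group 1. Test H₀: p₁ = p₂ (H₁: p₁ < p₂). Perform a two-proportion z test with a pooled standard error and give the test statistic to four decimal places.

z = 3.0079

p̂₁ = 161/209 = 0.7703349, p̂₂ = 301/460 = 0.6543478.
Pooled p̂ = (161+301)/(209+460) = 462/669 = 0.6905830.
SE = √(p̂(1−p̂)(1/n₁+1/n₂)) = √(0.6905830·0.3094170·0.0069586) = √(0.0014869) = 0.0385604.
z = (0.7703349 − 0.6543478)/0.0385604 = 0.1159871/0.0385604 = 3.0079.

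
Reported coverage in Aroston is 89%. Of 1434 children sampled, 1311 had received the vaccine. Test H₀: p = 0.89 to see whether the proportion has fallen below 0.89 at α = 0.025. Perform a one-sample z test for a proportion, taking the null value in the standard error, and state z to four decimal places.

p̂ = 1311/1434 = 0.9142259.
Under H₀, SE = √(0.89·0.11/1434) = √(6.82706e-05) = 0.0082626.
z = (0.9142259 − 0.89)/0.0082626 = 0.0242259/0.0082626 = 2.9320.
p-value = P(Z < 2.932) ≈ 0.9983; since p > α = 0.025, fail to reject H₀.

z = 2.9320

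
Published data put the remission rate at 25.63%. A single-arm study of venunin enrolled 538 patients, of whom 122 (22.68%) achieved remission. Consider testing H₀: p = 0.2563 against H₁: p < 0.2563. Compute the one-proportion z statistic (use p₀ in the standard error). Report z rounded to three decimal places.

z = -1.569

p̂ = 122/538 = 0.22677.
SE = √(p₀(1−p₀)/n) = √(0.19061/538) = 0.01882.
z = (0.22677 − 0.2563)/0.01882 = -0.02953/0.01882 = -1.569.
p-value = P(Z < -1.569) ≈ 0.0583.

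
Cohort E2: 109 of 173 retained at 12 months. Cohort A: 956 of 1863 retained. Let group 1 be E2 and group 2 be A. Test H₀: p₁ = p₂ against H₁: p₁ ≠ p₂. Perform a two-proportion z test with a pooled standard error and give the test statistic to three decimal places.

z = 2.945

p̂₁ = 109/173 = 0.63006, p̂₂ = 956/1863 = 0.51315.
Pooled p̂ = (109+956)/(173+1863) = 1065/2036 = 0.52308.
SE = √(0.249467 × 0.00631712) = 0.03970.
z = (0.63006 − 0.51315)/0.03970 = 0.11691/0.03970 = 2.945.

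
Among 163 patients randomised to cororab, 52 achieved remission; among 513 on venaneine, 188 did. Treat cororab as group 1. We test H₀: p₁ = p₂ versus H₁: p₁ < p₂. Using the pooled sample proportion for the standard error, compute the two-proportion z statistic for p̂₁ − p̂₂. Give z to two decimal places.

z = -1.10

p̂₁ = 52/163 = 0.3190, p̂₂ = 188/513 = 0.3665.
Pooled p̂ = (52+188)/(163+513) = 240/676 = 0.3550.
SE = √(0.228984 × 0.00808429) = 0.0430.
z = (0.3190 − 0.3665)/0.0430 = -0.0475/0.0430 = -1.10.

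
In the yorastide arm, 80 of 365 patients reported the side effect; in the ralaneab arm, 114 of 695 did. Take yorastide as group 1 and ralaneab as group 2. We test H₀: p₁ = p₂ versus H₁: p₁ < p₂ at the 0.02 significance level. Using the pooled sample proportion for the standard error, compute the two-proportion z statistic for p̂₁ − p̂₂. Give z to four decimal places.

z = 2.2063

p̂₁ = 80/365 ≈ 0.219178, p̂₂ = 114/695 ≈ 0.164029.
Pooled p̂ = (80+114)/(365+695) = 194/1060 = 0.183019.
SE = √(p̂(1−p̂)(1/n₁+1/n₂)) = √(0.183019·0.816981·0.00417857) = √(0.000624793) = 0.024996.
z = (0.219178 − 0.164029)/0.024996 = 0.055149/0.024996 = 2.2063.
p-value = P(Z < 2.206) ≈ 0.9863, so at α = 0.02 we fail to reject H₀.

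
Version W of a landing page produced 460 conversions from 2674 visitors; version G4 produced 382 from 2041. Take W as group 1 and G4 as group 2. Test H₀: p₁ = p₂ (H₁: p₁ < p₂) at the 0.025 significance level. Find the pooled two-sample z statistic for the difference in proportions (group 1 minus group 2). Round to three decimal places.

p̂₁ = 460/2674 = 0.172027, p̂₂ = 382/2041 = 0.187163.
Pooled p̂ = (460+382)/(2674+2041) = 842/4715 = 0.178579.
SE = √(0.146689 × 0.000863927) = 0.011257.
z = (0.172027 − 0.187163)/0.011257 = -0.015136/0.011257 = -1.345.
p-value = P(Z < -1.345) ≈ 0.0894, so at α = 0.025 we fail to reject H₀.

z = -1.345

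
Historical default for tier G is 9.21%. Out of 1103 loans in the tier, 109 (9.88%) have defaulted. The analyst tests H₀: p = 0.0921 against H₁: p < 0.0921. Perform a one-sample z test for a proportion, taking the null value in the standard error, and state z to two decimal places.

z = 0.77

p̂ = 109/1103 ≈ 0.0988.
Standard error under H₀: √(0.0921×0.9079/1103) = 0.0087.
z = (0.0988 − 0.0921)/0.0087 = 0.0067/0.0087 = 0.77.
p-value = P(Z < 0.772) ≈ 0.7799.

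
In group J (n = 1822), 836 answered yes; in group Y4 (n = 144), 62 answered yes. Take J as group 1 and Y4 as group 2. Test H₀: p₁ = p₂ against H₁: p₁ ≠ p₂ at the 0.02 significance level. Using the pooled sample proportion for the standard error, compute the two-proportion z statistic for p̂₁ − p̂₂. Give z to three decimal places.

p̂₁ = 836/1822 ≈ 0.45884, p̂₂ = 62/144 ≈ 0.43056.
Pooled p̂ = (836+62)/(1822+144) = 898/1966 = 0.45677.
SE = √(0.248131 × 0.00749329) = 0.04312.
z = (0.45884 − 0.43056)/0.04312 = 0.02828/0.04312 = 0.656.
Two-sided p-value ≈ 2·Φ(−0.656) = 0.5119. With α = 0.02, fail to reject H₀.

z = 0.656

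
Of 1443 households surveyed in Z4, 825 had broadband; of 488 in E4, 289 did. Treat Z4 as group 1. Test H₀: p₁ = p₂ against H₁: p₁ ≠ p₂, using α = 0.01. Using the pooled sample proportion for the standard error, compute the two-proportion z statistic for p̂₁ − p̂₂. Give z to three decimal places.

z = -0.792

p̂₁ = 825/1443 ≈ 0.57173, p̂₂ = 289/488 ≈ 0.59221.
Pooled p̂ = (825+289)/(1443+488) = 1114/1931 = 0.57690.
SE = √(0.244086 × 0.00274218) = 0.02587.
z = (0.57173 − 0.59221)/0.02587 = -0.02048/0.02587 = -0.792.
Two-sided p-value ≈ 2·Φ(−0.792) = 0.4284; since p > α = 0.01, fail to reject H₀.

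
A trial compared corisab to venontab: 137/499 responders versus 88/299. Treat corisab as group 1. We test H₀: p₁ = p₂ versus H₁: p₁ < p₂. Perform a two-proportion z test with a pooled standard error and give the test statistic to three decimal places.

z = -0.601

p̂₁ = 137/499 ≈ 0.274549, p̂₂ = 88/299 ≈ 0.294314.
Pooled p̂ = (137+88)/(499+299) = 225/798 = 0.281955.
SE = √(0.202456 × 0.00534849) = 0.032906.
z = (0.274549 − 0.294314)/0.032906 = -0.019765/0.032906 = -0.601.
p-value = P(Z < -0.601) ≈ 0.2740.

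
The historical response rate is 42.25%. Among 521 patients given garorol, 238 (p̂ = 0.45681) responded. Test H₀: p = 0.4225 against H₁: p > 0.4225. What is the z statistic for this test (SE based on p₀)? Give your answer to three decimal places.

p̂ = 238/521 = 0.456814.
SE = √(p₀(1−p₀)/n) = √(0.24399/521) = 0.021641.
z = (0.456814 − 0.4225)/0.021641 = 0.034314/0.021641 = 1.586.

z = 1.586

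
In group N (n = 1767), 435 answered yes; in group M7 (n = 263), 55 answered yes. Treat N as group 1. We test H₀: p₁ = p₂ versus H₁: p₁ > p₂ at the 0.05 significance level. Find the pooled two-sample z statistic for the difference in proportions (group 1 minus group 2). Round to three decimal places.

p̂₁ = 435/1767 ≈ 0.24618, p̂₂ = 55/263 ≈ 0.20913.
Pooled p̂ = (435+55)/(1767+263) = 490/2030 = 0.24138.
SE = √(0.183115 × 0.00436821) = 0.02828.
z = (0.24618 − 0.20913)/0.02828 = 0.03705/0.02828 = 1.310.
p-value = P(Z > 1.310) ≈ 0.0951, so at α = 0.05 we fail to reject H₀.

z = 1.310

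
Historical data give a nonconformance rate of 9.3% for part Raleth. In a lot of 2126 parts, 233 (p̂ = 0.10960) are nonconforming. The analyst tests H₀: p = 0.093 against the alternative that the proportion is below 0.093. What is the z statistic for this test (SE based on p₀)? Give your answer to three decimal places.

z = 2.635

p̂ = 233/2126 ≈ 0.10960.
Under H₀, SE = √(0.093·0.907/2126) = √(3.96759e-05) = 0.00630.
z = (0.10960 − 0.093)/0.00630 = 0.01660/0.00630 = 2.635.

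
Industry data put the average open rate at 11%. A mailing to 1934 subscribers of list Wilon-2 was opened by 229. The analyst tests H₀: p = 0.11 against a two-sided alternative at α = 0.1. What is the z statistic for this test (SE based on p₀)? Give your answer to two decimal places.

z = 1.18

p̂ = 229/1934 = 0.1184.
Under H₀, SE = √(0.11·0.89/1934) = √(5.06205e-05) = 0.0071.
z = (0.1184 − 0.11)/0.0071 = 0.0084/0.0071 = 1.18.
p-value = 2·P(Z > 1.182) ≈ 0.2373; since p > α = 0.1, fail to reject H₀.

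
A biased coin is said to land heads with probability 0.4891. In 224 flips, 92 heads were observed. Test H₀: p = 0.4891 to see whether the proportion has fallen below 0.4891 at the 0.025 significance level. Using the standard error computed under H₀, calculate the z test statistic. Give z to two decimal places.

z = -2.35

p̂ = 92/224 ≈ 0.4107.
SE = √(p₀(1−p₀)/n) = √(0.24988/224) = 0.0334.
z = (0.4107 − 0.4891)/0.0334 = -0.0784/0.0334 = -2.35.
p-value = P(Z < -2.347) ≈ 0.0095; since p < α = 0.025, reject H₀.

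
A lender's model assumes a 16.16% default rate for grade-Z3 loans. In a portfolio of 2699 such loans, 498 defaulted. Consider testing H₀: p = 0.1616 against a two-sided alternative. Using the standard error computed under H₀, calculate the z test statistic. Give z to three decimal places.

p̂ = 498/2699 = 0.184513.
Standard error under H₀: √(0.1616×0.8384/2699) = 0.007085.
z = (0.184513 − 0.1616)/0.007085 = 0.022913/0.007085 = 3.234.

z = 3.234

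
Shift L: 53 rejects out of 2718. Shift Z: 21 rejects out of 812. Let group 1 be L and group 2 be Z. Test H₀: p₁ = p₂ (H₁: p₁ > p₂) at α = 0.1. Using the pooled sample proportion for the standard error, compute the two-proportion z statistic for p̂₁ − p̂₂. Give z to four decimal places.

p̂₁ = 53/2718 ≈ 0.019500, p̂₂ = 21/812 ≈ 0.025862.
Pooled p̂ = (53+21)/(2718+812) = 74/3530 = 0.020963.
SE = √(0.0205237 × 0.00159944) = 0.005729.
z = (0.019500 − 0.025862)/0.005729 = -0.006362/0.005729 = -1.1105.
p-value = P(Z > -1.110) ≈ 0.8666. With α = 0.1, fail to reject H₀.

z = -1.1105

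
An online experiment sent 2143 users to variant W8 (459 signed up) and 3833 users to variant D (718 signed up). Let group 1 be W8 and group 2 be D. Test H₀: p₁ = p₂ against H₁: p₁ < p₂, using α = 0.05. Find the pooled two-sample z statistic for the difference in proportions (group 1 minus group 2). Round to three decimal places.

z = 2.504

p̂₁ = 459/2143 ≈ 0.21419, p̂₂ = 718/3833 ≈ 0.18732.
Pooled p̂ = (459+718)/(2143+3833) = 1177/5976 = 0.19695.
SE = √(p̂(1−p̂)(1/n₁+1/n₂)) = √(0.19695·0.80305·0.000727528) = √(0.000115068) = 0.01073.
z = (0.21419 − 0.18732)/0.01073 = 0.02687/0.01073 = 2.504.
p-value = P(Z < 2.504) ≈ 0.9939, so at α = 0.05 we fail to reject H₀.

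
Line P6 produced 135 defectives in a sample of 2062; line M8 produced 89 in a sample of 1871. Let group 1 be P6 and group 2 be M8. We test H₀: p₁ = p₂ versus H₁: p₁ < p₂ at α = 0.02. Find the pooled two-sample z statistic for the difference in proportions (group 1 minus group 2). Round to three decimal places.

z = 2.419

p̂₁ = 135/2062 ≈ 0.06547, p̂₂ = 89/1871 ≈ 0.04757.
Pooled p̂ = (135+89)/(2062+1871) = 224/3933 = 0.05695.
SE = √(p̂(1−p̂)(1/n₁+1/n₂)) = √(0.05695·0.94305·0.00101944) = √(5.47543e-05) = 0.00740.
z = (0.06547 − 0.04757)/0.00740 = 0.01790/0.00740 = 2.419.
p-value = P(Z < 2.419) ≈ 0.9922. With α = 0.02, fail to reject H₀.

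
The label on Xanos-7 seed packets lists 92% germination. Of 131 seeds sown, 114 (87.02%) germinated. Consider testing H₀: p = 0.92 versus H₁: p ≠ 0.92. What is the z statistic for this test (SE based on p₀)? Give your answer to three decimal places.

z = -2.100

p̂ = 114/131 = 0.87023.
Under H₀, SE = √(0.92·0.08/131) = √(0.000561832) = 0.02370.
z = (0.87023 − 0.92)/0.02370 = -0.04977/0.02370 = -2.100.
p-value = 2·P(Z > 2.100) ≈ 0.0357.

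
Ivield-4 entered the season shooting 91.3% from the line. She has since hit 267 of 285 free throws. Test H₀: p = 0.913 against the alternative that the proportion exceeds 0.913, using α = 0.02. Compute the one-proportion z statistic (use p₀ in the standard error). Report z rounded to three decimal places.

z = 1.428

p̂ = 267/285 ≈ 0.93684.
Under H₀, SE = √(0.913·0.087/285) = √(0.000278705) = 0.01669.
z = (0.93684 − 0.913)/0.01669 = 0.02384/0.01669 = 1.428.
p-value = P(Z > 1.428) ≈ 0.0766. With α = 0.02, fail to reject H₀.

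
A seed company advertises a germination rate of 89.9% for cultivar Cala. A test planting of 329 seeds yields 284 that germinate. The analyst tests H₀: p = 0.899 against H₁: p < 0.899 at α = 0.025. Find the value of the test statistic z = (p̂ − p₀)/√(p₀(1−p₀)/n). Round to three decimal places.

z = -2.154

p̂ = 284/329 ≈ 0.86322.
Under H₀, SE = √(0.899·0.101/329) = √(0.000275985) = 0.01661.
z = (0.86322 − 0.899)/0.01661 = -0.03578/0.01661 = -2.154.
p-value = P(Z < -2.154) ≈ 0.0156. With α = 0.025, reject H₀.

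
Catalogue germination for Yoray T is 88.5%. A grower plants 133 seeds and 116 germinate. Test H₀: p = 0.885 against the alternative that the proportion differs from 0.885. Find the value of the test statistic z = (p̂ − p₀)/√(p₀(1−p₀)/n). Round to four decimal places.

p̂ = 116/133 = 0.872180.
SE = √(p₀(1−p₀)/n) = √(0.10177/133) = 0.027663.
z = (0.872180 − 0.885)/0.027663 = -0.012820/0.027663 = -0.4634.

z = -0.4634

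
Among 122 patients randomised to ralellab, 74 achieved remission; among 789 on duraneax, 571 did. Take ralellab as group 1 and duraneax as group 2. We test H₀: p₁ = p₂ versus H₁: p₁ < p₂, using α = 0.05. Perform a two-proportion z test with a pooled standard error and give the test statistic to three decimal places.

p̂₁ = 74/122 = 0.60656, p̂₂ = 571/789 = 0.72370.
Pooled p̂ = (74+571)/(122+789) = 645/911 = 0.70801.
SE = √(p̂(1−p̂)(1/n₁+1/n₂)) = √(0.70801·0.29199·0.00946415) = √(0.00195653) = 0.04423.
z = (0.60656 − 0.72370)/0.04423 = -0.11714/0.04423 = -2.648.
p-value = P(Z < -2.648) ≈ 0.0040; since p < α = 0.05, reject H₀.

z = -2.648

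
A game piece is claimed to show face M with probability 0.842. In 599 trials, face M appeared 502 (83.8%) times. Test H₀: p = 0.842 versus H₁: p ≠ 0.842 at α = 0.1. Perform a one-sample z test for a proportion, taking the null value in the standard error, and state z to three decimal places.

z = -0.264

p̂ = 502/599 ≈ 0.83806.
SE = √(p₀(1−p₀)/n) = √(0.13304/599) = 0.01490.
z = (0.83806 − 0.842)/0.01490 = -0.00394/0.01490 = -0.264.
Two-sided p-value ≈ 2·Φ(−0.264) = 0.7917; since p > α = 0.1, fail to reject H₀.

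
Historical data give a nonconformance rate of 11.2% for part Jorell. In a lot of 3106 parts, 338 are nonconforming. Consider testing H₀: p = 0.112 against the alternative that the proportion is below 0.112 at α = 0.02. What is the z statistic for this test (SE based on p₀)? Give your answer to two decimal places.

z = -0.56

p̂ = 338/3106 ≈ 0.1088.
Standard error under H₀: √(0.112×0.888/3106) = 0.0057.
z = (0.1088 − 0.112)/0.0057 = -0.0032/0.0057 = -0.56.
p-value = P(Z < -0.562) ≈ 0.2872; since p > α = 0.02, fail to reject H₀.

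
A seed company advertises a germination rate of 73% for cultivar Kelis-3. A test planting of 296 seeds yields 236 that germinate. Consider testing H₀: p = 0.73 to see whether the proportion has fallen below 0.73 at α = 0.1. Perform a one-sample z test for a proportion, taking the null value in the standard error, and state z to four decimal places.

z = 2.6080

p̂ = 236/296 ≈ 0.7972973.
SE = √(p₀(1−p₀)/n) = √(0.1971/296) = 0.0258046.
z = (0.7972973 − 0.73)/0.0258046 = 0.0672973/0.0258046 = 2.6080.
p-value = P(Z < 2.608) ≈ 0.9954; since p > α = 0.1, fail to reject H₀.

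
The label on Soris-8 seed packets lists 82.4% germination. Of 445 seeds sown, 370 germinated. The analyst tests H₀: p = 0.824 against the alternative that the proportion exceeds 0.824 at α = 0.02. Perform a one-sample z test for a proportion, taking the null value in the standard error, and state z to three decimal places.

p̂ = 370/445 ≈ 0.83146.
SE = √(p₀(1−p₀)/n) = √(0.14502/445) = 0.01805.
z = (0.83146 − 0.824)/0.01805 = 0.00746/0.01805 = 0.413.
p-value = P(Z > 0.413) ≈ 0.3397; since p > α = 0.02, fail to reject H₀.

z = 0.413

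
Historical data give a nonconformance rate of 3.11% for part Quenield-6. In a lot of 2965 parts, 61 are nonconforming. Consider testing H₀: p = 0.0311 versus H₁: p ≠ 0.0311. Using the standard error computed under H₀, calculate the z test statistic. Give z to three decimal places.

p̂ = 61/2965 = 0.020573.
SE = √(p₀(1−p₀)/n) = √(0.030133/2965) = 0.003188.
z = (0.020573 − 0.0311)/0.003188 = -0.010527/0.003188 = -3.302.
p-value = 2·P(Z > 3.302) ≈ 0.0010.

z = -3.302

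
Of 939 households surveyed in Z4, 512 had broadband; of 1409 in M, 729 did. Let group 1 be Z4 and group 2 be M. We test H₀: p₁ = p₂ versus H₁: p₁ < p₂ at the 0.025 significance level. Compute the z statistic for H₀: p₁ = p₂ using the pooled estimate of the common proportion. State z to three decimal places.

p̂₁ = 512/939 = 0.54526, p̂₂ = 729/1409 = 0.51739.
Pooled p̂ = (512+729)/(939+1409) = 1241/2348 = 0.52853.
SE = √(0.249186 × 0.00177469) = 0.02103.
z = (0.54526 − 0.51739)/0.02103 = 0.02787/0.02103 = 1.325.
p-value = P(Z < 1.325) ≈ 0.9075; since p > α = 0.025, fail to reject H₀.

z = 1.325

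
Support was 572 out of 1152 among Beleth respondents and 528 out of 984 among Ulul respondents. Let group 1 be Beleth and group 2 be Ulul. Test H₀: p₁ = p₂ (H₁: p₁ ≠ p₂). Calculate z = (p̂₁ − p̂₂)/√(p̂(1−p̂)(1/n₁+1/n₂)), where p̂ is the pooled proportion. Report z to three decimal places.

p̂₁ = 572/1152 = 0.496528, p̂₂ = 528/984 = 0.536585.
Pooled p̂ = (572+528)/(1152+984) = 1100/2136 = 0.514981.
SE = √(0.249776 × 0.00188432) = 0.021695.
z = (0.496528 − 0.536585)/0.021695 = -0.040057/0.021695 = -1.846.

z = -1.846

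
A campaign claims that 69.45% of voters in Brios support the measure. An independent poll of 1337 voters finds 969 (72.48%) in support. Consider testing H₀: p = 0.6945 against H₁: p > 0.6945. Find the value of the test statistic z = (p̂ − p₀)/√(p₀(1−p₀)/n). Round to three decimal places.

z = 2.402

p̂ = 969/1337 = 0.72476.
Under H₀, SE = √(0.6945·0.3055/1337) = √(0.000158691) = 0.01260.
z = (0.72476 − 0.6945)/0.01260 = 0.03026/0.01260 = 2.402.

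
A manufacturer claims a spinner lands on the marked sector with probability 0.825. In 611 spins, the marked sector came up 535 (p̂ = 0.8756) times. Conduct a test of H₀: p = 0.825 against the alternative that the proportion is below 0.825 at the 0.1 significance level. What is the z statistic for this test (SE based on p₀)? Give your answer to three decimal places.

p̂ = 535/611 = 0.87561.
SE = √(p₀(1−p₀)/n) = √(0.14438/611) = 0.01537.
z = (0.87561 − 0.825)/0.01537 = 0.05061/0.01537 = 3.293.
p-value = P(Z < 3.293) ≈ 0.9995, so at α = 0.1 we fail to reject H₀.

z = 3.293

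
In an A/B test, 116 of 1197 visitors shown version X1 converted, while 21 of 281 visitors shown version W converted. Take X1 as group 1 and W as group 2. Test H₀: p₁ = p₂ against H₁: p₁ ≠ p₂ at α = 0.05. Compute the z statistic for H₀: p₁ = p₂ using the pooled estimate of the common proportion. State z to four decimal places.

p̂₁ = 116/1197 = 0.096909, p̂₂ = 21/281 = 0.074733.
Pooled p̂ = (116+21)/(1197+281) = 137/1478 = 0.092693.
SE = √(p̂(1−p̂)(1/n₁+1/n₂)) = √(0.092693·0.907307·0.00439414) = √(0.000369551) = 0.019224.
z = (0.096909 − 0.074733)/0.019224 = 0.022176/0.019224 = 1.1536.
Two-sided p-value ≈ 2·Φ(−1.154) = 0.2487. With α = 0.05, fail to reject H₀.

z = 1.1536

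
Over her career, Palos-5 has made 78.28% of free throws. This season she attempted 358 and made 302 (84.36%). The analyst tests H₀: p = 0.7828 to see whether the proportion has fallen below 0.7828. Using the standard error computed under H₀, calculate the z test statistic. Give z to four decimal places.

p̂ = 302/358 ≈ 0.8435754.
SE = √(p₀(1−p₀)/n) = √(0.17002/358) = 0.0217928.
z = (0.8435754 − 0.7828)/0.0217928 = 0.0607754/0.0217928 = 2.7888.
p-value = P(Z < 2.789) ≈ 0.9974.

z = 2.7888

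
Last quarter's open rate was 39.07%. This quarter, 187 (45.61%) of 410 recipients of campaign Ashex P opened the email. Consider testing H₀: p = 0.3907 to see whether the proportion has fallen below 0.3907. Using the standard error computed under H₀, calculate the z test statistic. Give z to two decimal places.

z = 2.71

p̂ = 187/410 ≈ 0.4561.
SE = √(p₀(1−p₀)/n) = √(0.23805/410) = 0.0241.
z = (0.4561 − 0.3907)/0.0241 = 0.0654/0.0241 = 2.71.
p-value = P(Z < 2.714) ≈ 0.9967.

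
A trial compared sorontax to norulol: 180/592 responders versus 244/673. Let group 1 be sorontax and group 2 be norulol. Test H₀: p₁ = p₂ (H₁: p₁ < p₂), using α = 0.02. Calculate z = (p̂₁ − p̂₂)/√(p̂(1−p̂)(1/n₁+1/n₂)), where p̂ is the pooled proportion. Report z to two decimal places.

z = -2.20

p̂₁ = 180/592 ≈ 0.3041, p̂₂ = 244/673 ≈ 0.3626.
Pooled p̂ = (180+244)/(592+673) = 424/1265 = 0.3352.
SE = √(0.222834 × 0.00317507) = 0.0266.
z = (0.3041 − 0.3626)/0.0266 = -0.0585/0.0266 = -2.20.
p-value = P(Z < -2.199) ≈ 0.0139, so at α = 0.02 we reject H₀.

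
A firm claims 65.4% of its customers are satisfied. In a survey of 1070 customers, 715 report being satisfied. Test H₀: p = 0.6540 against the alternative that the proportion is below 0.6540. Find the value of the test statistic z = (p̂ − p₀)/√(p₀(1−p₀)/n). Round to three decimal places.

z = 0.978

p̂ = 715/1070 = 0.66822.
Under H₀, SE = √(0.654·0.346/1070) = √(0.00021148) = 0.01454.
z = (0.66822 − 0.654)/0.01454 = 0.01422/0.01454 = 0.978.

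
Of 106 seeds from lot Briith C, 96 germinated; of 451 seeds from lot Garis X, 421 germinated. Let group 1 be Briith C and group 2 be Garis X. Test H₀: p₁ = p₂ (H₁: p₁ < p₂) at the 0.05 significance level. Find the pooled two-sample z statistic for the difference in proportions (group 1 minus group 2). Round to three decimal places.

p̂₁ = 96/106 ≈ 0.90566, p̂₂ = 421/451 ≈ 0.93348.
Pooled p̂ = (96+421)/(106+451) = 517/557 = 0.92819.
SE = √(p̂(1−p̂)(1/n₁+1/n₂)) = √(0.92819·0.07181·0.0116513) = √(0.000776628) = 0.02787.
z = (0.90566 − 0.93348)/0.02787 = -0.02782/0.02787 = -0.998.
p-value = P(Z < -0.998) ≈ 0.1591. With α = 0.05, fail to reject H₀.

z = -0.998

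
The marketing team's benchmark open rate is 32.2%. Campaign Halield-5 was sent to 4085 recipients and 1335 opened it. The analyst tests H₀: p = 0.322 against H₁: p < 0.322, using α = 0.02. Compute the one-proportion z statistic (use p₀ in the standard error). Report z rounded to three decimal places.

p̂ = 1335/4085 ≈ 0.326805.
Under H₀, SE = √(0.322·0.678/4085) = √(5.34433e-05) = 0.007310.
z = (0.326805 − 0.322)/0.007310 = 0.004805/0.007310 = 0.657.
p-value = P(Z < 0.657) ≈ 0.7445, so at α = 0.02 we fail to reject H₀.

z = 0.657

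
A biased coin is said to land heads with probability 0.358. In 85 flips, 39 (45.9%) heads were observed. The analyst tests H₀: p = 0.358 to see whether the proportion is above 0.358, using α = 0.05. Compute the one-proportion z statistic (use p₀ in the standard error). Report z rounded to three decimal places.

z = 1.939

p̂ = 39/85 = 0.45882.
SE = √(p₀(1−p₀)/n) = √(0.22984/85) = 0.05200.
z = (0.45882 − 0.358)/0.05200 = 0.10082/0.05200 = 1.939.
p-value = P(Z > 1.939) ≈ 0.0263; since p < α = 0.05, reject H₀.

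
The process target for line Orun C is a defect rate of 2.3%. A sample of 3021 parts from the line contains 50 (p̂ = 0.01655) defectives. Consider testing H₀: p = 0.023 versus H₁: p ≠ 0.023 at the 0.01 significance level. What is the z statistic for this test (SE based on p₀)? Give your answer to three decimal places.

z = -2.365

p̂ = 50/3021 = 0.016551.
Under H₀, SE = √(0.023·0.977/3021) = √(7.43827e-06) = 0.002727.
z = (0.016551 − 0.023)/0.002727 = -0.006449/0.002727 = -2.365.
p-value = 2·P(Z > 2.365) ≈ 0.0180, so at α = 0.01 we fail to reject H₀.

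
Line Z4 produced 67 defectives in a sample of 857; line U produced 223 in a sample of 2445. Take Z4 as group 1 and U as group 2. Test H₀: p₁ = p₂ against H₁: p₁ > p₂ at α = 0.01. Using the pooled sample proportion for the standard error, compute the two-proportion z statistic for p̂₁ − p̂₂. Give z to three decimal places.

z = -1.159

p̂₁ = 67/857 ≈ 0.07818, p̂₂ = 223/2445 ≈ 0.09121.
Pooled p̂ = (67+223)/(857+2445) = 290/3302 = 0.08783.
SE = √(p̂(1−p̂)(1/n₁+1/n₂)) = √(0.08783·0.91217·0.00157586) = √(0.000126246) = 0.01124.
z = (0.07818 − 0.09121)/0.01124 = -0.01303/0.01124 = -1.159.
p-value = P(Z > -1.159) ≈ 0.8769; since p > α = 0.01, fail to reject H₀.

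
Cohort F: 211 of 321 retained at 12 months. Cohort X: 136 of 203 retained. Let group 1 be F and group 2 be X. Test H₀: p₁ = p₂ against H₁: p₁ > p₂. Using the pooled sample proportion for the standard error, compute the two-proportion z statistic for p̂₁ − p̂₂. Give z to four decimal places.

z = -0.2978

p̂₁ = 211/321 = 0.657321, p̂₂ = 136/203 = 0.669951.
Pooled p̂ = (211+136)/(321+203) = 347/524 = 0.662214.
SE = √(p̂(1−p̂)(1/n₁+1/n₂)) = √(0.662214·0.337786·0.00804137) = √(0.00179875) = 0.042412.
z = (0.657321 − 0.669951)/0.042412 = -0.012630/0.042412 = -0.2978.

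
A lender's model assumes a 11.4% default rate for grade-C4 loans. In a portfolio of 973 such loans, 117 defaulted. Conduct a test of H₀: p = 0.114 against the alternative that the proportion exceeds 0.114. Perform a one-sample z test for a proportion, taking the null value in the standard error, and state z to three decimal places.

p̂ = 117/973 = 0.12025.
Under H₀, SE = √(0.114·0.886/973) = √(0.000103807) = 0.01019.
z = (0.12025 − 0.114)/0.01019 = 0.00625/0.01019 = 0.613.

z = 0.613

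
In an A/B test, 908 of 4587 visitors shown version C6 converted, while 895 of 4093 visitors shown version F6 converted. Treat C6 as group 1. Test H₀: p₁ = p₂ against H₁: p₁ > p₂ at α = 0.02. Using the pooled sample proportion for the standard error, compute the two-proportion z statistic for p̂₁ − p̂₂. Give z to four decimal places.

p̂₁ = 908/4587 ≈ 0.1979507, p̂₂ = 895/4093 ≈ 0.2186660.
Pooled p̂ = (908+895)/(4587+4093) = 1803/8680 = 0.2077189.
SE = √(0.164572 × 0.000462327) = 0.0087227.
z = (0.1979507 − 0.2186660)/0.0087227 = -0.0207153/0.0087227 = -2.3749.
p-value = P(Z > -2.375) ≈ 0.9912; since p > α = 0.02, fail to reject H₀.

z = -2.3749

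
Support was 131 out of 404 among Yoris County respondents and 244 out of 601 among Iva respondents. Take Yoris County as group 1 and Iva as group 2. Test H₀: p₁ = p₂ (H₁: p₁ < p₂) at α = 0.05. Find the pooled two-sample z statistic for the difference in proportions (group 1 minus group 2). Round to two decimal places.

z = -2.63

p̂₁ = 131/404 = 0.3243, p̂₂ = 244/601 = 0.4060.
Pooled p̂ = (131+244)/(404+601) = 375/1005 = 0.3731.
SE = √(p̂(1−p̂)(1/n₁+1/n₂)) = √(0.3731·0.6269·0.00413914) = √(0.000968166) = 0.0311.
z = (0.3243 − 0.4060)/0.0311 = -0.0817/0.0311 = -2.63.
p-value = P(Z < -2.627) ≈ 0.0043, so at α = 0.05 we reject H₀.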